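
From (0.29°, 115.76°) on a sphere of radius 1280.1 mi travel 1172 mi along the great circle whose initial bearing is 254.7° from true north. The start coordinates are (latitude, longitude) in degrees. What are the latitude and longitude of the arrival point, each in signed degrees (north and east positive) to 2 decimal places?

-11.90°, 64.35°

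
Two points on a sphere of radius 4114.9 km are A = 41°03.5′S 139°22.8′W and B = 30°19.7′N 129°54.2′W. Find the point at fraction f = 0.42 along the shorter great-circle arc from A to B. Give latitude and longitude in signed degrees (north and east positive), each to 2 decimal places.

The central angle between A and B is δ = 1.2553 rad.
With f = 0.42, the slerp weights are sin((1−f)δ)/sin δ = 0.7000 and sin(fδ)/sin δ = 0.5293.
Weighted sum of the unit vectors: (0.7000)·(-0.5724,-0.4909,-0.6568) + (0.5293)·(-0.5537,-0.6621,0.5050) = (-0.6937, -0.6941, -0.1925).
Converting back: φ = atan2(z, √(x²+y²)) = -11.10°, λ = atan2(y, x) = -134.98°.

-11.10°, -134.98°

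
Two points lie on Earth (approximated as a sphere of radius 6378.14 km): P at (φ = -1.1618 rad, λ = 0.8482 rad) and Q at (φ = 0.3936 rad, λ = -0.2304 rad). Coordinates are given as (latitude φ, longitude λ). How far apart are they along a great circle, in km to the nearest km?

Let φ₁ = -1.1618 rad, φ₂ = 0.3936 rad, and Δλ = -1.0786 rad.
Haversine: a = sin²(Δφ/2) + cos φ₁ cos φ₂ sin²(Δλ/2) = 0.4923 + (0.3977)(0.9235)(0.2637) = 0.58916.
Central angle c = 2·arcsin(√a) = 1.75008 rad.
Distance = R·c = 6378.14 × 1.7501 ≈ 11162 km.

11162 km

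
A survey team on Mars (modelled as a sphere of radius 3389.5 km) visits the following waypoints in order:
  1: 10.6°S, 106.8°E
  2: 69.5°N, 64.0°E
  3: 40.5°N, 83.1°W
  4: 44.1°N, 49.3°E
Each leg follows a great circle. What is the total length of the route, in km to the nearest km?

14078 km

Leg 1→2: central angle 1.4904 rad, distance 5051.8 km.
Leg 2→3: central angle 1.1759 rad, distance 3985.7 km.
Leg 3→4: central angle 1.4870 rad, distance 5040.0 km.
Total: 5051.8 + 3985.7 + 5040.0 ≈ 14078 km.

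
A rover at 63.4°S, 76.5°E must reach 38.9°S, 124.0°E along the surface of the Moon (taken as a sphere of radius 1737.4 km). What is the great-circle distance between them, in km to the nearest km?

With latitudes φ₁ = -63.400°, φ₂ = -38.900° and longitude difference Δλ = 47.500°:
Haversine: a = sin²(Δφ/2) + cos φ₁ cos φ₂ sin²(Δλ/2) = 0.0450 + (0.4478)(0.7782)(0.1622) = 0.10154.
Central angle c = 2·arcsin(√a) = 0.64862 rad.
Distance = R·c = 1737.4 × 0.6486 ≈ 1127 km.

1127 km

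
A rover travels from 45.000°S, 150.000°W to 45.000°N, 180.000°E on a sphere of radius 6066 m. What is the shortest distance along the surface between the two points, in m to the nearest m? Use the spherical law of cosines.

9935 m

With latitudes φ₁ = -45.000°, φ₂ = 45.000° and longitude difference Δλ = -30.000°:
cos c = sin φ₁ sin φ₂ + cos φ₁ cos φ₂ cos Δλ = (-0.7071)(0.7071) + (0.7071)(0.7071)(0.8660) = -0.06699,
so c = arccos(-0.06699) = 1.63783 rad.
Distance = R·c = 6066 × 1.6378 ≈ 9935 m.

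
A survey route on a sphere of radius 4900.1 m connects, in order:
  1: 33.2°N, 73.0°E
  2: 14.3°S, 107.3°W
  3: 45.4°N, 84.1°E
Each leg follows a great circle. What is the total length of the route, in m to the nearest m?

Leg 1→2: central angle 2.8117 rad, distance 13777.6 m.
Leg 2→3: central angle 2.5733 rad, distance 12609.6 m.
Total: 13777.6 + 12609.6 ≈ 26387 m.

26387 m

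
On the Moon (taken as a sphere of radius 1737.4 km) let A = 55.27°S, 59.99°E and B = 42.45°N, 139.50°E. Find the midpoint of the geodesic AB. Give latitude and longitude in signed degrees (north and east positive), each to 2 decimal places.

The central angle between A and B is δ = 2.0694 rad.
With f = 0.5, the slerp weights are sin((1−f)δ)/sin δ = 0.9789 and sin(fδ)/sin δ = 0.9789.
Weighted sum of the unit vectors: (0.9789)·(0.2849,0.4933,-0.8218) + (0.9789)·(-0.5611,0.4792,0.6749) = (-0.2703, 0.9520, -0.1438).
Converting back: φ = atan2(z, √(x²+y²)) = -8.27°, λ = atan2(y, x) = 105.85°.

-8.27°, 105.85°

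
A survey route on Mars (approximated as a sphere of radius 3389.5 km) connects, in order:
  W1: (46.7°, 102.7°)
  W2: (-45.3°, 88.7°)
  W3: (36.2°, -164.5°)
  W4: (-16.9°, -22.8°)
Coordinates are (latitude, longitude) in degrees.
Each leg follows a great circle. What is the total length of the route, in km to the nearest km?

21272 km

Leg W1→W2: central angle 1.6200 rad, distance 5491.1 km.
Leg W2→W3: central angle 2.1943 rad, distance 7437.5 km.
Leg W3→W4: central angle 2.4617 rad, distance 8343.8 km.
Total: 5491.1 + 7437.5 + 8343.8 ≈ 21272 km.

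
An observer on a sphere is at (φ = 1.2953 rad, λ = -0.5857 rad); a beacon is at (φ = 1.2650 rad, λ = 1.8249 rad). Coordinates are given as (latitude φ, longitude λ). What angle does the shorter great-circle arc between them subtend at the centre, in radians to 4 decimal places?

In radians: φ₁ = 1.2953, φ₂ = 1.2650, Δλ = 138.117° = 2.4106 rad.
cos c = sin φ₁ sin φ₂ + cos φ₁ cos φ₂ cos Δλ = (0.9623)(0.9536) + (0.2720)(0.3011)(-0.7445) = 0.85668,
so c = arccos(0.85668) = 0.54200 rad.
So the angular separation is 0.5420 rad.

0.5420 rad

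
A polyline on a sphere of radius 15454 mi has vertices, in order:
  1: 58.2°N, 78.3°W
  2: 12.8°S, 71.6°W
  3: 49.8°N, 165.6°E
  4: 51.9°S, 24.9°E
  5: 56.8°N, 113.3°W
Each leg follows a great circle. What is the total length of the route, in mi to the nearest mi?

Leg 1→2: central angle 1.2429 rad, distance 19207.7 mi.
Leg 2→3: central angle 2.1062 rad, distance 32549.0 mi.
Leg 3→4: central angle 2.7123 rad, distance 41915.7 mi.
Leg 4→5: central angle 2.7149 rad, distance 41956.5 mi.
Total: 19207.7 + 32549.0 + 41915.7 + 41956.5 ≈ 135629 mi.

135629 mi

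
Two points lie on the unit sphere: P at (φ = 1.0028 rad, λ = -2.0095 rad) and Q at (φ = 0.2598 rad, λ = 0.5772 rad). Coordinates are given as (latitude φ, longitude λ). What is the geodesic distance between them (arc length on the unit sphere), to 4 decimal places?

Let φ₁ = 1.0028 rad, φ₂ = 0.2598 rad, and Δλ = 2.5867 rad.
Haversine: a = sin²(Δφ/2) + cos φ₁ cos φ₂ sin²(Δλ/2) = 0.1318 + (0.5379)(0.9664)(0.9250) = 0.61267.
Central angle c = 2·arcsin(√a) = 1.79808 rad.
On the unit sphere the arc length equals the central angle: 1.7981.

1.7981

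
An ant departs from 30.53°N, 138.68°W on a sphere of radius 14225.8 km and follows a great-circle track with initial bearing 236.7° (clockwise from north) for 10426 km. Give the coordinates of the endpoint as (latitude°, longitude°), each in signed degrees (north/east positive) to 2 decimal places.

Angular distance δ = d/R = 10426/14225.8 = 0.73289 rad; initial bearing θ = 4.1312 rad.
sin φ₂ = sin φ₁ cos δ + cos φ₁ sin δ cos θ = (0.5080)(0.7432) + (0.8614)(0.6690)(-0.5490) = 0.0612, so φ₂ = 3.51°.
Δλ = atan2(sin θ sin δ cos φ₁, cos δ − sin φ₁ sin φ₂) = atan2(-0.4817, 0.7122) = -34.071°.
λ₂ = -138.680° − 34.071° = -172.75°.

3.51°, -172.75°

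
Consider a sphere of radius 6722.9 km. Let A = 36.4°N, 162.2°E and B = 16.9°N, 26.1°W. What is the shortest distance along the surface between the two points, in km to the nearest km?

With latitudes φ₁ = 36.400°, φ₂ = 16.900° and longitude difference Δλ = 171.700°:
cos c = sin φ₁ sin φ₂ + cos φ₁ cos φ₂ cos Δλ = (0.5934)(0.2907) + (0.8049)(0.9568)(-0.9895) = -0.58956,
so c = arccos(-0.58956) = 2.20131 rad.
Distance = R·c = 6722.9 × 2.2013 ≈ 14799 km.

14799 km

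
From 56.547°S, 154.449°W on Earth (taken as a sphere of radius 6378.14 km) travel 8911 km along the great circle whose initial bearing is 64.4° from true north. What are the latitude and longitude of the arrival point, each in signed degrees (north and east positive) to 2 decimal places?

5.19°, -91.33°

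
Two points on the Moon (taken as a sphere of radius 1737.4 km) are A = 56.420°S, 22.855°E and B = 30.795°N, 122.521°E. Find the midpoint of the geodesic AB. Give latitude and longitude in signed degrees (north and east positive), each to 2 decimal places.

Central angle δ = 2.1017 rad. Interpolating on the sphere with fraction f = 0.5:
P = [sin((1−f)δ)·A + sin(fδ)·B] / sin δ = 1.0064·A + 1.0064·B in Cartesian coordinates,
giving P = (0.0482, 0.9451, -0.3232), i.e. latitude -18.86°, longitude 87.08°.

-18.86°, 87.08°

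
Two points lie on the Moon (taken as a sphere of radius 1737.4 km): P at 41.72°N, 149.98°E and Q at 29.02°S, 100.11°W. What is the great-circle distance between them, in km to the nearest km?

3731 km

With latitudes φ₁ = 41.720°, φ₂ = -29.020° and longitude difference Δλ = 109.910°:
cos c = sin φ₁ sin φ₂ + cos φ₁ cos φ₂ cos Δλ = (0.6655)(-0.4851) + (0.7464)(0.8745)(-0.3405) = -0.54511,
so c = arccos(-0.54511) = 2.14732 rad.
Distance = R·c = 1737.4 × 2.1473 ≈ 3731 km.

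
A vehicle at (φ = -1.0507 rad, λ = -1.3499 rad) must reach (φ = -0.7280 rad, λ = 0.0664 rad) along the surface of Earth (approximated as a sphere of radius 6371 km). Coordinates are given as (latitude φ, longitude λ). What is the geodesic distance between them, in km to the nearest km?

5628 km

With latitudes φ₁ = -60.201°, φ₂ = -41.711° and longitude difference Δλ = 81.148°:
cos c = sin φ₁ sin φ₂ + cos φ₁ cos φ₂ cos Δλ = (-0.8678)(-0.6654) + (0.4970)(0.7465)(0.1539) = 0.63448,
so c = arccos(0.63448) = 0.88346 rad.
Distance = R·c = 6371 × 0.8835 ≈ 5628 km.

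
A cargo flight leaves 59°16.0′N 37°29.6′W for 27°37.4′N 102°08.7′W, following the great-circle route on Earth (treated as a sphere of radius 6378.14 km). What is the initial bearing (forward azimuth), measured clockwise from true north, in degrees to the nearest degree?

264°

With φ₁ = 1.0344, φ₂ = 0.4821, Δλ = -1.1284 rad, the forward-azimuth formula gives
θ = atan2( sin Δλ cos φ₂ , cos φ₁ sin φ₂ − sin φ₁ cos φ₂ cos Δλ ) = atan2(-0.8007, -0.0891) = -96.35°.
Adding 360° brings this into [0°, 360°): 264°.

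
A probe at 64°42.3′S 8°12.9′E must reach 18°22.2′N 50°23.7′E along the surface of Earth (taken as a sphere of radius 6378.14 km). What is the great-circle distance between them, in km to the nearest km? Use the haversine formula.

9920 km

With latitudes φ₁ = -64.705°, φ₂ = 18.370° and longitude difference Δλ = 42.180°:
Haversine: a = sin²(Δφ/2) + cos φ₁ cos φ₂ sin²(Δλ/2) = 0.4397 + (0.4273)(0.9490)(0.1295) = 0.49222.
Central angle c = 2·arcsin(√a) = 1.55524 rad.
Distance = R·c = 6378.14 × 1.5552 ≈ 9920 km.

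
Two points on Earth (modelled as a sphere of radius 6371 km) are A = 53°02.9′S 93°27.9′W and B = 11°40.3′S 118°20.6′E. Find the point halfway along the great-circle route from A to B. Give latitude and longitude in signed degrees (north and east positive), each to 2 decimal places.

Central angle δ = 1.9163 rad. Interpolating on the sphere with fraction f = 0.5:
P = [sin((1−f)δ)·A + sin(fδ)·B] / sin δ = 0.8695·A + 0.8695·B in Cartesian coordinates,
giving P = (-0.4358, 0.2277, -0.8707), i.e. latitude -60.54°, longitude 152.42°.

-60.54°, 152.42°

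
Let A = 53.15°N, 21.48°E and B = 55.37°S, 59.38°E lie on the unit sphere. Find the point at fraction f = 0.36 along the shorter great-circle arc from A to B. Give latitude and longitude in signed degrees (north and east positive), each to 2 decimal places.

The central angle between A and B is δ = 1.9709 rad.
With f = 0.36, the slerp weights are sin((1−f)δ)/sin δ = 1.0342 and sin(fδ)/sin δ = 0.7073.
Weighted sum of the unit vectors: (1.0342)·(0.5581,0.2196,0.8002) + (0.7073)·(0.2894,0.4890,-0.8228) = (0.7819, 0.5730, 0.2455).
Converting back: φ = atan2(z, √(x²+y²)) = 14.21°, λ = atan2(y, x) = 36.24°.

14.21°, 36.24°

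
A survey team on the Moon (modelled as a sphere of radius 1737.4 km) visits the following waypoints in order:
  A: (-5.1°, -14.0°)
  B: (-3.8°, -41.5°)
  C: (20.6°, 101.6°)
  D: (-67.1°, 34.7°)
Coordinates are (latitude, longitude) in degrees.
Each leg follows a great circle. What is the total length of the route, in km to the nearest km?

Leg A→B: central angle 0.4790 rad, distance 832.2 km.
Leg B→C: central angle 2.4500 rad, distance 4256.6 km.
Leg C→D: central angle 1.7530 rad, distance 3045.7 km.
Total: 832.2 + 4256.6 + 3045.7 ≈ 8135 km.

8135 km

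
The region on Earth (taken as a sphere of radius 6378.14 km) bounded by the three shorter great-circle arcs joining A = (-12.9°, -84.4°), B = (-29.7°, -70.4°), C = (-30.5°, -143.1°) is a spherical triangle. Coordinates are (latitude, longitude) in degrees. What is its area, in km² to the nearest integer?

8229399 km²

Side lengths (central angles): a = 1.0769, b = 0.9889, c = 0.3704 rad; semiperimeter s = 1.2181.
By l'Huilier's theorem, tan(E/4) = √[tan(s/2) tan((s−a)/2) tan((s−b)/2) tan((s−c)/2)], giving spherical excess E = 0.2023 rad.
Area = E·R² = 0.2023 × (6378.14)² ≈ 8229399 km².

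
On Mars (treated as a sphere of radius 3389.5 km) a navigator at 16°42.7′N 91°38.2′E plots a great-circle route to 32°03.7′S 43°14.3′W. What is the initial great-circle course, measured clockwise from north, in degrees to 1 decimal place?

240.7°

Δλ = -134.875° = -2.3540 rad.
y = sin Δλ · cos φ₂ = (-0.7086)(0.8475) = -0.6006
x = cos φ₁ sin φ₂ − sin φ₁ cos φ₂ cos Δλ = (0.9578)(-0.5308) − (0.2876)(0.8475)(-0.7056) = -0.3365
θ = atan2(y, x) = -119.26°; adding 360° gives 240.7°.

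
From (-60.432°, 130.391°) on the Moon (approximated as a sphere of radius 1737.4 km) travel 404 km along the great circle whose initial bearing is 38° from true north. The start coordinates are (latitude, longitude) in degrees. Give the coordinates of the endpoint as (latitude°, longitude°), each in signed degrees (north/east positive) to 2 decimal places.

-49.18°, 142.93°

Angular distance δ = d/R = 404/1737.4 = 0.23253 rad; initial bearing θ = 0.6632 rad.
sin φ₂ = sin φ₁ cos δ + cos φ₁ sin δ cos θ = (-0.8698)(0.9731) + (0.4935)(0.2304)(0.7880) = -0.7568, so φ₂ = -49.18°.
Δλ = atan2(sin θ sin δ cos φ₁, cos δ − sin φ₁ sin φ₂) = atan2(0.0700, 0.3149) = 12.535°.
λ₂ = 130.391° + 12.535° = 142.93°.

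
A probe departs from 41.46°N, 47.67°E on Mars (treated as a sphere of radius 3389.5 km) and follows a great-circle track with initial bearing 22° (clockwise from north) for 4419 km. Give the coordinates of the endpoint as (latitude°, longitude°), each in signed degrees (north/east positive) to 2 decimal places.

Angular distance δ = d/R = 4419/3389.5 = 1.30373 rad; initial bearing θ = 0.3840 rad.
sin φ₂ = sin φ₁ cos δ + cos φ₁ sin δ cos θ = (0.6621)(0.2639) + (0.7494)(0.9645)(0.9272) = 0.8449, so φ₂ = 57.67°.
Δλ = atan2(sin θ sin δ cos φ₁, cos δ − sin φ₁ sin φ₂) = atan2(0.2708, -0.2955) = 137.502°.
λ₂ = 47.670° + 137.502° = 185.17° → -174.83° after wrapping to (−180°, 180°].

57.67°, -174.83°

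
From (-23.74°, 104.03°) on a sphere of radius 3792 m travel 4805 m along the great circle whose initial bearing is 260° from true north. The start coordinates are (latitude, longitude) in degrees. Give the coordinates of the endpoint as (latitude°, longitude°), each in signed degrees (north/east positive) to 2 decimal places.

Angular distance δ = d/R = 4805/3792 = 1.26714 rad; initial bearing θ = 4.5379 rad.
sin φ₂ = sin φ₁ cos δ + cos φ₁ sin δ cos θ = (-0.4026)(0.2990) + (0.9154)(0.9542)(-0.1736) = -0.2721, so φ₂ = -15.79°.
Δλ = atan2(sin θ sin δ cos φ₁, cos δ − sin φ₁ sin φ₂) = atan2(-0.8602, 0.1895) = -77.578°.
λ₂ = 104.030° − 77.578° = 26.45°.

-15.79°, 26.45°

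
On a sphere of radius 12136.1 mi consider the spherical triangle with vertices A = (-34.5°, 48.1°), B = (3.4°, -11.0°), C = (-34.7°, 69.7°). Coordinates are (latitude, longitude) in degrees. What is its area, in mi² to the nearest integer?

Side lengths (central angles): a = 1.4718, b = 0.3097, c = 1.1714 rad; semiperimeter s = 1.4764.
By l'Huilier's theorem, tan(E/4) = √[tan(s/2) tan((s−a)/2) tan((s−b)/2) tan((s−c)/2)], giving spherical excess E = 0.0587 rad.
Area = E·R² = 0.0587 × (12136.1)² ≈ 8649379 mi².

8649379 mi²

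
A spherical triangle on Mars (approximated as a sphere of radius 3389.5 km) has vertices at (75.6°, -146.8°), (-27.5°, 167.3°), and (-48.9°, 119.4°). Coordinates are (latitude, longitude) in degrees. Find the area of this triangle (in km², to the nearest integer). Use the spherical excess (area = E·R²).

11240332 km²

Side lengths (central angles): a = 0.7394, b = 2.4049, c = 1.8689 rad; semiperimeter s = 2.5066.
By l'Huilier's theorem, tan(E/4) = √[tan(s/2) tan((s−a)/2) tan((s−b)/2) tan((s−c)/2)], giving spherical excess E = 0.9784 rad.
Area = E·R² = 0.9784 × (3389.5)² ≈ 11240332 km².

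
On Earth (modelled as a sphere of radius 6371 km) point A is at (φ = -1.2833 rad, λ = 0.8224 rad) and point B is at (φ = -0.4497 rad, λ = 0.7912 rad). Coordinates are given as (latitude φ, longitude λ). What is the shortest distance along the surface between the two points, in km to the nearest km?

With latitudes φ₁ = -73.528°, φ₂ = -25.766° and longitude difference Δλ = -1.788°:
cos c = sin φ₁ sin φ₂ + cos φ₁ cos φ₂ cos Δλ = (-0.9590)(-0.4347) + (0.2836)(0.9006)(0.9995) = 0.67209,
so c = arccos(0.67209) = 0.83377 rad.
Distance = R·c = 6371 × 0.8338 ≈ 5312 km.

5312 km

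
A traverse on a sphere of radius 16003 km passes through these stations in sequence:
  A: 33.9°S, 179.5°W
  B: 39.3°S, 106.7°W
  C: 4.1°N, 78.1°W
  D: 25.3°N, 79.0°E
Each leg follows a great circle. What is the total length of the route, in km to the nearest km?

70110 km

Leg A→B: central angle 0.9966 rad, distance 15947.9 km.
Leg B→C: central angle 0.8862 rad, distance 14181.2 km.
Leg C→D: central angle 2.4983 rad, distance 39980.7 km.
Total: 15947.9 + 14181.2 + 39980.7 ≈ 70110 km.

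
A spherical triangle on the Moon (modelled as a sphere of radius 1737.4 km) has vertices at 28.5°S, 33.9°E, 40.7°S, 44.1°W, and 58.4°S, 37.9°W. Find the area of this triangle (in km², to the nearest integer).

Side lengths (central angles): a = 0.3165, b = 0.9882, c = 1.1044 rad; semiperimeter s = 1.2045.
By l'Huilier's theorem, tan(E/4) = √[tan(s/2) tan((s−a)/2) tan((s−b)/2) tan((s−c)/2)], giving spherical excess E = 0.1686 rad.
Area = E·R² = 0.1686 × (1737.4)² ≈ 509016 km².

509016 km²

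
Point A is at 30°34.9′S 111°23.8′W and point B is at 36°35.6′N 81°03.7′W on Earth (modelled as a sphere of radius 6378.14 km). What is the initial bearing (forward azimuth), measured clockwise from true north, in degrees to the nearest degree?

25°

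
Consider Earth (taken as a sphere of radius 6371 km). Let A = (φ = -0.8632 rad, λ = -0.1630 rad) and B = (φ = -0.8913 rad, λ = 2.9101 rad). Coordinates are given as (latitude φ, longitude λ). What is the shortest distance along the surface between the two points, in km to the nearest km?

8831 km

With latitudes φ₁ = -49.458°, φ₂ = -51.068° and longitude difference Δλ = 176.076°:
cos c = sin φ₁ sin φ₂ + cos φ₁ cos φ₂ cos Δλ = (-0.7599)(-0.7779) + (0.6500)(0.6284)(-0.9977) = 0.18363,
so c = arccos(0.18363) = 1.38612 rad.
Distance = R·c = 6371 × 1.3861 ≈ 8831 km.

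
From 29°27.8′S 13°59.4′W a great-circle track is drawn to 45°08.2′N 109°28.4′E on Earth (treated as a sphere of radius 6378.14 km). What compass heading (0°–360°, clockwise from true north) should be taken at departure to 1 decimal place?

54.1°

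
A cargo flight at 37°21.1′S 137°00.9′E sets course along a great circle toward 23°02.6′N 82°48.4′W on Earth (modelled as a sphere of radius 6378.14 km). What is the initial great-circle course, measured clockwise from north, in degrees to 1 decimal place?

101.3°

With φ₁ = -0.6519, φ₂ = 0.4022, Δλ = 2.4466 rad, the forward-azimuth formula gives
θ = atan2( sin Δλ cos φ₂ , cos φ₁ sin φ₂ − sin φ₁ cos φ₂ cos Δλ ) = atan2(0.5893, -0.1176) = 101.29°.
So the initial bearing is 101.3°.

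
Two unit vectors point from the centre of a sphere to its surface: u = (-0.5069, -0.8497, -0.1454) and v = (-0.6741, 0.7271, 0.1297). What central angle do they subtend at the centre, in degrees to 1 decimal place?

107.2°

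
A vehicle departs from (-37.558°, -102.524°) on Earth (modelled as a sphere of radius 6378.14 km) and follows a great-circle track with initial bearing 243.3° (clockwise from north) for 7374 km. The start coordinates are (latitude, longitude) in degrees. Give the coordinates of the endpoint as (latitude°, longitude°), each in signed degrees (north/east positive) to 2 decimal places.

Angular distance δ = d/R = 7374/6378.14 = 1.15614 rad; initial bearing θ = 4.2464 rad.
sin φ₂ = sin φ₁ cos δ + cos φ₁ sin δ cos θ = (-0.6096)(0.4029) + (0.7927)(0.9153)(-0.4493) = -0.5716, so φ₂ = -34.86°.
Δλ = atan2(sin θ sin δ cos φ₁, cos δ − sin φ₁ sin φ₂) = atan2(-0.6482, 0.0545) = -85.197°.
λ₂ = -102.524° − 85.197° = -187.72° → 172.28° after wrapping to (−180°, 180°].

-34.86°, 172.28°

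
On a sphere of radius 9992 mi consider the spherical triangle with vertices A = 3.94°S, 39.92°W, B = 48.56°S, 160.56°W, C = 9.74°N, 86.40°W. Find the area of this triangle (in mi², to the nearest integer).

87826401 mi²

Side lengths (central angles): a = 1.5196, b = 0.8427, c = 1.8598 rad; semiperimeter s = 2.1110.
By l'Huilier's theorem, tan(E/4) = √[tan(s/2) tan((s−a)/2) tan((s−b)/2) tan((s−c)/2)], giving spherical excess E = 0.8797 rad.
Area = E·R² = 0.8797 × (9992)² ≈ 87826401 mi².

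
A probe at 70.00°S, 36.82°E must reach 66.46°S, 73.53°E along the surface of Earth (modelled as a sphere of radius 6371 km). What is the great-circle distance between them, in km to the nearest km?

Let φ₁ = -1.2217 rad, φ₂ = -1.1599 rad, and Δλ = 0.6407 rad.
cos c = sin φ₁ sin φ₂ + cos φ₁ cos φ₂ cos Δλ = (-0.9397)(-0.9168) + (0.3420)(0.3994)(0.8017) = 0.97100,
so c = arccos(0.97100) = 0.24142 rad.
Distance = R·c = 6371 × 0.2414 ≈ 1538 km.

1538 km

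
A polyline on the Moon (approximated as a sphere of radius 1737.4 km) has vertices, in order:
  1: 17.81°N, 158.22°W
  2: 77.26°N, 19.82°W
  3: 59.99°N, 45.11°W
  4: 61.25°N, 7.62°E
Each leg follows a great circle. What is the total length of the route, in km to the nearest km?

3829 km

Leg 1→2: central angle 1.4290 rad, distance 2482.7 km.
Leg 2→3: central angle 0.3352 rad, distance 582.4 km.
Leg 3→4: central angle 0.4397 rad, distance 764.0 km.
Total: 2482.7 + 582.4 + 764.0 ≈ 3829 km.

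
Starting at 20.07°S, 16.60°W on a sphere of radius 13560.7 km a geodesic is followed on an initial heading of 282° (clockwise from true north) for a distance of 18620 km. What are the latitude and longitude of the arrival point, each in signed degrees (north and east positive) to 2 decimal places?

7.13°, -91.74°

Angular distance δ = d/R = 18620/13560.7 = 1.37309 rad; initial bearing θ = 4.9218 rad.
sin φ₂ = sin φ₁ cos δ + cos φ₁ sin δ cos θ = (-0.3432)(0.1964) + (0.9393)(0.9805)(0.2079) = 0.1241, so φ₂ = 7.13°.
Δλ = atan2(sin θ sin δ cos φ₁, cos δ − sin φ₁ sin φ₂) = atan2(-0.9009, 0.2390) = -75.141°.
λ₂ = -16.600° − 75.141° = -91.74°.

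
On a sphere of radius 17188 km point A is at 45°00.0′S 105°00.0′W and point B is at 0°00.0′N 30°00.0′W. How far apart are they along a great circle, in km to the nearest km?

In radians: φ₁ = -0.7854, φ₂ = 0.0000, Δλ = 75.000° = 1.3090 rad.
cos c = sin φ₁ sin φ₂ + cos φ₁ cos φ₂ cos Δλ = (-0.7071)(0.0000) + (0.7071)(1.0000)(0.2588) = 0.18301,
so c = arccos(0.18301) = 1.38675 rad.
Distance = R·c = 17188 × 1.3867 ≈ 23835 km.

23835 km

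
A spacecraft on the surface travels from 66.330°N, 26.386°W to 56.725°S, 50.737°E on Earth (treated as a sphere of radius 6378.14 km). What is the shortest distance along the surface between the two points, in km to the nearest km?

15115 km

Let φ₁ = 1.1577 rad, φ₂ = -0.9900 rad, and Δλ = 1.3461 rad.
cos c = sin φ₁ sin φ₂ + cos φ₁ cos φ₂ cos Δλ = (0.9159)(-0.8360) + (0.4015)(0.5487)(0.2229) = -0.71662,
so c = arccos(-0.71662) = 2.36975 rad.
Distance = R·c = 6378.14 × 2.3697 ≈ 15115 km.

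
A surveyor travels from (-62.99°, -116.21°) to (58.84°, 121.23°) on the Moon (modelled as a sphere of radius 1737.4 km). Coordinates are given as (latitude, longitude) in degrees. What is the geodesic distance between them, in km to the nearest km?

4631 km

Let φ₁ = -1.0994 rad, φ₂ = 1.0270 rad, and Δλ = -2.1391 rad.
Haversine: a = sin²(Δφ/2) + cos φ₁ cos φ₂ sin²(Δλ/2) = 0.7637 + (0.4541)(0.5174)(0.7691) = 0.94443.
Central angle c = 2·arcsin(√a) = 2.66564 rad.
Distance = R·c = 1737.4 × 2.6656 ≈ 4631 km.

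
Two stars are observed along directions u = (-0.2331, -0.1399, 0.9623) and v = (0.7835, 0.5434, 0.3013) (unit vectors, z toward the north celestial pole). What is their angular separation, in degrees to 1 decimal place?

u·v = 0.0313; |u| = 1.0000, |v| = 1.0000.
cos θ = (u·v)/(|u||v|) = 0.0313, so θ = 88.2°.

88.2°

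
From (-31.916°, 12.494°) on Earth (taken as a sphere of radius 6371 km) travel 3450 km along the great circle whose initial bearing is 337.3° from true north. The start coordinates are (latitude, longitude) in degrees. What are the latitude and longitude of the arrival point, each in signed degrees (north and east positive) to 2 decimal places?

-2.83°, 1.01°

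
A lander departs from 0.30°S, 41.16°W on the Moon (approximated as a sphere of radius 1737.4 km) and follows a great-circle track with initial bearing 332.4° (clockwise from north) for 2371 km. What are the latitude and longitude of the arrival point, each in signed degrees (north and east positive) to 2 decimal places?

60.04°, -106.40°

Angular distance δ = d/R = 2371/1737.4 = 1.36468 rad; initial bearing θ = 5.8015 rad.
sin φ₂ = sin φ₁ cos δ + cos φ₁ sin δ cos θ = (-0.0052)(0.2047) + (1.0000)(0.9788)(0.8862) = 0.8664, so φ₂ = 60.04°.
Δλ = atan2(sin θ sin δ cos φ₁, cos δ − sin φ₁ sin φ₂) = atan2(-0.4535, 0.2092) = -65.236°.
λ₂ = -41.160° − 65.236° = -106.40°.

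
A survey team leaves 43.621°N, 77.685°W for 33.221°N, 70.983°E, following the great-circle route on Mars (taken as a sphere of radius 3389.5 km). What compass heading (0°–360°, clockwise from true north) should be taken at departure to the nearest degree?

26°

With φ₁ = 0.7613, φ₂ = 0.5798, Δλ = 2.5947 rad, the forward-azimuth formula gives
θ = atan2( sin Δλ cos φ₂ , cos φ₁ sin φ₂ − sin φ₁ cos φ₂ cos Δλ ) = atan2(0.4350, 0.8896) = 26.06°.
So the initial bearing is 26°.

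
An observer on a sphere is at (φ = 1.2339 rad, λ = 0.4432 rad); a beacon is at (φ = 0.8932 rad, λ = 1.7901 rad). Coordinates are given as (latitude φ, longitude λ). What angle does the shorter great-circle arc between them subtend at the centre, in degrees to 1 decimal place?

38.6°

With latitudes φ₁ = 70.697°, φ₂ = 51.177° and longitude difference Δλ = 77.172°:
Haversine: a = sin²(Δφ/2) + cos φ₁ cos φ₂ sin²(Δλ/2) = 0.0287 + (0.3306)(0.6269)(0.3890) = 0.10935.
Central angle c = 2·arcsin(√a) = 0.67405 rad.
So the angular separation is 38.6°.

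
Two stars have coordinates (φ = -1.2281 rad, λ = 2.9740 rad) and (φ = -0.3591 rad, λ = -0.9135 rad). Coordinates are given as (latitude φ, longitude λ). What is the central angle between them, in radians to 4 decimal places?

With latitudes φ₁ = -70.365°, φ₂ = -20.575° and longitude difference Δλ = 137.263°:
cos c = sin φ₁ sin φ₂ + cos φ₁ cos φ₂ cos Δλ = (-0.9419)(-0.3514) + (0.3360)(0.9362)(-0.7345) = 0.09994,
so c = arccos(0.09994) = 1.47069 rad.
So the angular separation is 1.4707 rad.

1.4707 rad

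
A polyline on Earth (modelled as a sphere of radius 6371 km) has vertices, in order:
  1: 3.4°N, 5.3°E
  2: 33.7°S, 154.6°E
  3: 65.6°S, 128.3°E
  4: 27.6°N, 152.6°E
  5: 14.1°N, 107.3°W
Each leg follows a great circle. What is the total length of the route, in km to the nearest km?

40156 km

Leg 1→2: central angle 2.4143 rad, distance 15381.8 km.
Leg 2→3: central angle 0.6208 rad, distance 3955.3 km.
Leg 3→4: central angle 1.6592 rad, distance 10570.6 km.
Leg 4→5: central angle 1.6087 rad, distance 10248.8 km.
Total: 15381.8 + 3955.3 + 10570.6 + 10248.8 ≈ 40156 km.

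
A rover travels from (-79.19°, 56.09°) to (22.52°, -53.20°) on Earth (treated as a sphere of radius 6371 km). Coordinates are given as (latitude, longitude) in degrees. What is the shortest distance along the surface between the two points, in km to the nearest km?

12864 km

In radians: φ₁ = -1.3821, φ₂ = 0.3930, Δλ = -109.290° = -1.9075 rad.
cos c = sin φ₁ sin φ₂ + cos φ₁ cos φ₂ cos Δλ = (-0.9823)(0.3830) + (0.1876)(0.9237)(-0.3303) = -0.43344,
so c = arccos(-0.43344) = 2.01911 rad.
Distance = R·c = 6371 × 2.0191 ≈ 12864 km.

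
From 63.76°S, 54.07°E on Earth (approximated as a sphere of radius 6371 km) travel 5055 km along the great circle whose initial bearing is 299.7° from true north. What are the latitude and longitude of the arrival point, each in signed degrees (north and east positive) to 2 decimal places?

-28.23°, 9.43°

Angular distance δ = d/R = 5055/6371 = 0.79344 rad; initial bearing θ = 5.2308 rad.
sin φ₂ = sin φ₁ cos δ + cos φ₁ sin δ cos θ = (-0.8969)(0.7014) + (0.4421)(0.7128)(0.4955) = -0.4730, so φ₂ = -28.23°.
Δλ = atan2(sin θ sin δ cos φ₁, cos δ − sin φ₁ sin φ₂) = atan2(-0.2737, 0.2772) = -44.644°.
λ₂ = 54.070° − 44.644° = 9.43°.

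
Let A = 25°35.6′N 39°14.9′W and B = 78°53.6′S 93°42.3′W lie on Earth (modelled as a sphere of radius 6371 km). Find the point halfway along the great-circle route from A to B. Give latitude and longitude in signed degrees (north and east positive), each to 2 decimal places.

The central angle between A and B is δ = 1.8996 rad.
With f = 0.5, the slerp weights are sin((1−f)δ)/sin δ = 0.8593 and sin(fδ)/sin δ = 0.8593.
Weighted sum of the unit vectors: (0.8593)·(0.6984,-0.5706,0.4320) + (0.8593)·(-0.0124,-0.1922,-0.9813) = (0.5895, -0.6555, -0.4720).
Converting back: φ = atan2(z, √(x²+y²)) = -28.17°, λ = atan2(y, x) = -48.04°.

-28.17°, -48.04°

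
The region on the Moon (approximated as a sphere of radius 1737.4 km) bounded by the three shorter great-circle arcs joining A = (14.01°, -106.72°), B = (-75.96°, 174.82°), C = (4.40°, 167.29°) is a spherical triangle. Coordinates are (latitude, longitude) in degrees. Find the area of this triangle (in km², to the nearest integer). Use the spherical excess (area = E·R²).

Side lengths (central angles): a = 1.4047, b = 1.4845, c = 1.7597 rad; semiperimeter s = 2.3244.
By l'Huilier's theorem, tan(E/4) = √[tan(s/2) tan((s−a)/2) tan((s−b)/2) tan((s−c)/2)], giving spherical excess E = 1.4699 rad.
Area = E·R² = 1.4699 × (1737.4)² ≈ 4436991 km².

4436991 km²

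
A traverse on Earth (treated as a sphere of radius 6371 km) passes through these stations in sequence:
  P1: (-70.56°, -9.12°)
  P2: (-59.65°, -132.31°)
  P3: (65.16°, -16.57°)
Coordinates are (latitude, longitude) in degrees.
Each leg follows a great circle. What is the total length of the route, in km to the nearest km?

21670 km

Leg P1→P2: central angle 0.7645 rad, distance 4870.9 km.
Leg P2→P3: central angle 2.6369 rad, distance 16799.4 km.
Total: 4870.9 + 16799.4 ≈ 21670 km.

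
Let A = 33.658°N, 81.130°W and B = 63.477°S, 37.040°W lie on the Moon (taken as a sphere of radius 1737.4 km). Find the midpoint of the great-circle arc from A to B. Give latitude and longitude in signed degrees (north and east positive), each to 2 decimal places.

Central angle δ = 1.8018 rad. Interpolating on the sphere with fraction f = 0.5:
P = [sin((1−f)δ)·A + sin(fδ)·B] / sin δ = 0.8053·A + 0.8053·B in Cartesian coordinates,
giving P = (0.3904, -0.8789, -0.2742), i.e. latitude -15.91°, longitude -66.05°.

-15.91°, -66.05°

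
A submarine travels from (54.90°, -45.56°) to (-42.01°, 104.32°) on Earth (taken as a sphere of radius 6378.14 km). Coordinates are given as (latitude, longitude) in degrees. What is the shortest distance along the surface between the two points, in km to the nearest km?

17422 km

With latitudes φ₁ = 54.900°, φ₂ = -42.010° and longitude difference Δλ = 149.880°:
Haversine: a = sin²(Δφ/2) + cos φ₁ cos φ₂ sin²(Δλ/2) = 0.5602 + (0.5750)(0.7430)(0.9325) = 0.95856.
Central angle c = 2·arcsin(√a) = 2.73157 rad.
Distance = R·c = 6378.14 × 2.7316 ≈ 17422 km.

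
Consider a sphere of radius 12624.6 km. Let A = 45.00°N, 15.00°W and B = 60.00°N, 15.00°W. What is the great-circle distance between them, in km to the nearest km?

Let φ₁ = 0.7854 rad, φ₂ = 1.0472 rad, and Δλ = 0.0000 rad.
Haversine: a = sin²(Δφ/2) + cos φ₁ cos φ₂ sin²(Δλ/2) = 0.0170 + (0.7071)(0.5000)(0.0000) = 0.01704.
Central angle c = 2·arcsin(√a) = 0.26180 rad.
Distance = R·c = 12624.6 × 0.2618 ≈ 3305 km.

3305 km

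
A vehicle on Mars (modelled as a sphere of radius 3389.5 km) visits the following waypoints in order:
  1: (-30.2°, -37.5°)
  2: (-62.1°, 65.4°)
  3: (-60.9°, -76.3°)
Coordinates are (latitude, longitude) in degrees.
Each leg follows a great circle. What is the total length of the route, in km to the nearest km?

7267 km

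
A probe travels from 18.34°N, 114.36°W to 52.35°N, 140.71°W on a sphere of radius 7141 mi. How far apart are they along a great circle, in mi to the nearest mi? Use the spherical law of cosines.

4956 mi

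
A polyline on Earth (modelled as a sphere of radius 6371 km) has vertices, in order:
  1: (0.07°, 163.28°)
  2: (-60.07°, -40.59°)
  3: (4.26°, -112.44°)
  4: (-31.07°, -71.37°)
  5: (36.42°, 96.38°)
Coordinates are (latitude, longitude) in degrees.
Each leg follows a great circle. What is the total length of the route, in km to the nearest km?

Leg 1→2: central angle 2.0458 rad, distance 13033.7 km.
Leg 2→3: central angle 1.4801 rad, distance 9429.4 km.
Leg 3→4: central angle 0.9202 rad, distance 5862.8 km.
Leg 4→5: central angle 2.9410 rad, distance 18737.2 km.
Total: 13033.7 + 9429.4 + 5862.8 + 18737.2 ≈ 47063 km.

47063 km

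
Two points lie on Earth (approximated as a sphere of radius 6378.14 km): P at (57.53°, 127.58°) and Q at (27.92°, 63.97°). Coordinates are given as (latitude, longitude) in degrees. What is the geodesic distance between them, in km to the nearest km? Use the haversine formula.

5867 km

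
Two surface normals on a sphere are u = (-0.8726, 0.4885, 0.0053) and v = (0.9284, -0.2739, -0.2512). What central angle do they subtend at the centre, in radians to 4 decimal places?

2.8090 rad

u·v = -0.9453; |u| = 1.0000, |v| = 1.0000.
cos θ = (u·v)/(|u||v|) = -0.9452, so θ = 2.8090 rad.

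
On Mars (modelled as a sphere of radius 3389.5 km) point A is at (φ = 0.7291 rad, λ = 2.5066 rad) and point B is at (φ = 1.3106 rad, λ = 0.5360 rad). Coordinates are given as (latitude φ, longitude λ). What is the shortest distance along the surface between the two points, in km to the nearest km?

3272 km

Let φ₁ = 0.7291 rad, φ₂ = 1.3106 rad, and Δλ = -1.9706 rad.
cos c = sin φ₁ sin φ₂ + cos φ₁ cos φ₂ cos Δλ = (0.6662)(0.9663) + (0.7458)(0.2573)(-0.3892) = 0.56909,
so c = arccos(0.56909) = 0.96539 rad.
Distance = R·c = 3389.5 × 0.9654 ≈ 3272 km.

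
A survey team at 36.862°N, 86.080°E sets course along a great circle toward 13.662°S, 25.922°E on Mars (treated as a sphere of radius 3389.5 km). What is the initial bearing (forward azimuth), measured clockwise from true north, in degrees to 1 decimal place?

240.4°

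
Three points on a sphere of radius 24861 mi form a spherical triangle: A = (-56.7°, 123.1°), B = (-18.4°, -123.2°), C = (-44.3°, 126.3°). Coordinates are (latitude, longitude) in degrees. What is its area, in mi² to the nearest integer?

125702595 mi²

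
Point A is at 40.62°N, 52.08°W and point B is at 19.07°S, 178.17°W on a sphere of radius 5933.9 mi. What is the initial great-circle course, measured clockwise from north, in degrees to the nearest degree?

279°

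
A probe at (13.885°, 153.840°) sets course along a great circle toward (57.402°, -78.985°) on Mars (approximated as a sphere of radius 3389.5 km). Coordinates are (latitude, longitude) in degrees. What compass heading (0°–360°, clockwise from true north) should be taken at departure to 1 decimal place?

25.6°

With φ₁ = 0.2423, φ₂ = 1.0019, Δλ = 2.2196 rad, the forward-azimuth formula gives
θ = atan2( sin Δλ cos φ₂ , cos φ₁ sin φ₂ − sin φ₁ cos φ₂ cos Δλ ) = atan2(0.4293, 0.8960) = 25.60°.
So the initial bearing is 25.6°.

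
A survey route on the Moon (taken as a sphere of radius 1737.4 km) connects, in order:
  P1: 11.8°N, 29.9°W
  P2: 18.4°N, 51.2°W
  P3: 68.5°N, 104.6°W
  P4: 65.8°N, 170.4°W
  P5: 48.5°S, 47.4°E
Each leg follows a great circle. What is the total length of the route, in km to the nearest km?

7879 km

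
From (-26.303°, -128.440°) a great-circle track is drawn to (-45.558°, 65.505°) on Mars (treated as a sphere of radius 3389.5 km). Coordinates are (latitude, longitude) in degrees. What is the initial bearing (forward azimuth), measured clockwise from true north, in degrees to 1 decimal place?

190.2°

With φ₁ = -0.4591, φ₂ = -0.7951, Δλ = -2.8982 rad, the forward-azimuth formula gives
θ = atan2( sin Δλ cos φ₂ , cos φ₁ sin φ₂ − sin φ₁ cos φ₂ cos Δλ ) = atan2(-0.1687, -0.9412) = -169.84°.
Adding 360° brings this into [0°, 360°): 190.2°.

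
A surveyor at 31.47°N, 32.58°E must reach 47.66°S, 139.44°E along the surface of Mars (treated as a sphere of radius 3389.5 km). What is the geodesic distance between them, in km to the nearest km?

In radians: φ₁ = 0.5493, φ₂ = -0.8318, Δλ = 106.860° = 1.8651 rad.
Haversine: a = sin²(Δφ/2) + cos φ₁ cos φ₂ sin²(Δλ/2) = 0.4057 + (0.8529)(0.6735)(0.6450) = 0.77625.
Central angle c = 2·arcsin(√a) = 2.15615 rad.
Distance = R·c = 3389.5 × 2.1561 ≈ 7308 km.

7308 km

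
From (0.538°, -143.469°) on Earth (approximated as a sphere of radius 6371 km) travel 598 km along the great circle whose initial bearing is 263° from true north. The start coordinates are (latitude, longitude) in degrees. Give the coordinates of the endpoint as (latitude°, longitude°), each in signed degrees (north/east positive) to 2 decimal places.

-0.12°, -148.81°

Angular distance δ = d/R = 598/6371 = 0.09386 rad; initial bearing θ = 4.5902 rad.
sin φ₂ = sin φ₁ cos δ + cos φ₁ sin δ cos θ = (0.0094)(0.9956) + (1.0000)(0.0937)(-0.1219) = -0.0021, so φ₂ = -0.12°.
Δλ = atan2(sin θ sin δ cos φ₁, cos δ − sin φ₁ sin φ₂) = atan2(-0.0930, 0.9956) = -5.338°.
λ₂ = -143.469° − 5.338° = -148.81°.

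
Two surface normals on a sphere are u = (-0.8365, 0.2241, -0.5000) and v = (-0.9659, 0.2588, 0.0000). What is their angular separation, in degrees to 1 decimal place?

30.0°

u·v = 0.8660; |u| = 1.0000, |v| = 1.0000.
cos θ = (u·v)/(|u||v|) = 0.8660, so θ = 30.0°.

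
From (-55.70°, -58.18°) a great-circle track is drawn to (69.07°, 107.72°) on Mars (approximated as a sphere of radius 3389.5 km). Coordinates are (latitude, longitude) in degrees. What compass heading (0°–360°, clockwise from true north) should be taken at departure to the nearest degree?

With φ₁ = -0.9721, φ₂ = 1.2055, Δλ = 2.8955 rad, the forward-azimuth formula gives
θ = atan2( sin Δλ cos φ₂ , cos φ₁ sin φ₂ − sin φ₁ cos φ₂ cos Δλ ) = atan2(0.0870, 0.2401) = 19.92°.
So the initial bearing is 20°.

20°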